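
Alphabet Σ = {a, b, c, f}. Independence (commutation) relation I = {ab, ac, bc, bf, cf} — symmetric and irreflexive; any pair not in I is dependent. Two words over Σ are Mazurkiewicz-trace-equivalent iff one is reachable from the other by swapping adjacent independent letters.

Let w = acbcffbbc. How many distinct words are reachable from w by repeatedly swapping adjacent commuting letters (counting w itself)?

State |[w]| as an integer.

#0=a has no predecessor
#1=c has no predecessor
#2=b has no predecessor
#3=c depends on [1:c]
#4=f depends on [0:a]
#5=f depends on [4:f]
#6=b depends on [2:b]
#7=b depends on [6:b]
#8=c depends on [3:c]
sources: [0:a, 1:c, 2:b]
N(rest) = Σ N(rest − s) over sources s of rest; N(one piece) = 1:
  size 1 → [5]=1  [7]=1  [8]=1
  size 2 → [3,8]=1  [4,5]=1  [5,7]=2  [5,8]=2  [6,7]=1  [7,8]=2
  size 3 → [0,4,5]=1  [1,3,8]=1  [2,6,7]=1  [3,5,8]=3  [3,7,8]=3  [4,5,7]=3  [4,5,8]=3  [5,6,7]=3  [5,7,8]=6  [6,7,8]=3
  size 4 → [0,4,5,7]=4  [0,4,5,8]=4  [1,3,5,8]=4  [1,3,7,8]=4  [2,5,6,7]=4  [2,6,7,8]=4  [3,4,5,8]=6  [3,5,7,8]=12  [3,6,7,8]=6  [4,5,6,7]=6  [4,5,7,8]=12  [5,6,7,8]=12
  size 5 → [0,3,4,5,8]=10  [0,4,5,6,7]=10  [0,4,5,7,8]=20  [1,3,4,5,8]=10  [1,3,5,7,8]=20  [1,3,6,7,8]=10  [2,3,6,7,8]=10  [2,4,5,6,7]=10  [2,5,6,7,8]=20  [3,4,5,7,8]=30  [3,5,6,7,8]=30  [4,5,6,7,8]=30
  size 6 → [0,1,3,4,5,8]=20  [0,2,4,5,6,7]=20  [0,3,4,5,7,8]=60  [0,4,5,6,7,8]=60  [1,2,3,6,7,8]=20  [1,3,4,5,7,8]=60  [1,3,5,6,7,8]=60  [2,3,5,6,7,8]=60  [2,4,5,6,7,8]=60  [3,4,5,6,7,8]=90
  size 7 → [0,1,3,4,5,7,8]=140  [0,2,4,5,6,7,8]=140  [0,3,4,5,6,7,8]=210  [1,2,3,5,6,7,8]=140  [1,3,4,5,6,7,8]=210  [2,3,4,5,6,7,8]=210
  first=0(a) contributes 560
  first=1(c) contributes 560
  first=2(b) contributes 560
|[w]| = 1680

1680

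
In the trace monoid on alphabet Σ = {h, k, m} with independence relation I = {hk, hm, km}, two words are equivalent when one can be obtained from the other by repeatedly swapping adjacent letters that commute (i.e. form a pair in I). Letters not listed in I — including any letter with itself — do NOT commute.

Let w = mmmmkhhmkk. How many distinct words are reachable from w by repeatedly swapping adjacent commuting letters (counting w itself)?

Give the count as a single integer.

piece 0:m — minimal
piece 1:m rests on {0:m}
piece 2:m rests on {1:m}
piece 3:m rests on {2:m}
piece 4:k — minimal
piece 5:h — minimal
piece 6:h rests on {5:h}
piece 7:m rests on {3:m}
piece 8:k rests on {4:k}
piece 9:k rests on {8:k}
minimal pieces: {0:m, 4:k, 5:h}
ways to finish when only these pieces remain (= sum over removing one remaining piece with nothing left below it):
  1 left: {6}→1  {7}→1  {9}→1
  2 left: {3,7}→1  {5,6}→1  {6,7}→2  {6,9}→2  {7,9}→2  {8,9}→1
  3 left: {2,3,7}→1  {3,6,7}→3  {3,7,9}→3  {4,8,9}→1  {5,6,7}→3  {5,6,9}→3  {6,7,9}→6  {6,8,9}→3  {7,8,9}→3
  4 left: {1,2,3,7}→1  {2,3,6,7}→4  {2,3,7,9}→4  {3,5,6,7}→6  {3,6,7,9}→12  {3,7,8,9}→6  {4,6,8,9}→4  {4,7,8,9}→4  {5,6,7,9}→12  {5,6,8,9}→6  {6,7,8,9}→12
  5 left: {0,1,2,3,7}→1  {1,2,3,6,7}→5  {1,2,3,7,9}→5  {2,3,5,6,7}→10  {2,3,6,7,9}→20  {2,3,7,8,9}→10  {3,4,7,8,9}→10  {3,5,6,7,9}→30  {3,6,7,8,9}→30  {4,5,6,8,9}→10  {4,6,7,8,9}→20  {5,6,7,8,9}→30
  6 left: {0,1,2,3,6,7}→6  {0,1,2,3,7,9}→6  {1,2,3,5,6,7}→15  {1,2,3,6,7,9}→30  {1,2,3,7,8,9}→15  {2,3,4,7,8,9}→20  {2,3,5,6,7,9}→60  {2,3,6,7,8,9}→60  {3,4,6,7,8,9}→60  {3,5,6,7,8,9}→90  {4,5,6,7,8,9}→60
  7 left: {0,1,2,3,5,6,7}→21  {0,1,2,3,6,7,9}→42  {0,1,2,3,7,8,9}→21  {1,2,3,4,7,8,9}→35  {1,2,3,5,6,7,9}→105  {1,2,3,6,7,8,9}→105  {2,3,4,6,7,8,9}→140  {2,3,5,6,7,8,9}→210  {3,4,5,6,7,8,9}→210
  8 left: {0,1,2,3,4,7,8,9}→56  {0,1,2,3,5,6,7,9}→168  {0,1,2,3,6,7,8,9}→168  {1,2,3,4,6,7,8,9}→280  {1,2,3,5,6,7,8,9}→420  {2,3,4,5,6,7,8,9}→560
  placing 0:m first → 1260 extensions
  placing 4:k first → 756 extensions
  placing 5:h first → 504 extensions
total linear extensions = 2520

2520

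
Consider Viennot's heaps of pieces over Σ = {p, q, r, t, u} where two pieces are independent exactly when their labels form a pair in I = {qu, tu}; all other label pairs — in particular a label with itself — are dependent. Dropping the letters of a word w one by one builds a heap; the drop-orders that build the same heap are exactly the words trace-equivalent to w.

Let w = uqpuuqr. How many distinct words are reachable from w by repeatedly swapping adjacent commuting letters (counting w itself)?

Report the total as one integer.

6

drop 0:u onto floor
drop 1:q onto floor
drop 2:p onto {0:u, 1:q}
drop 3:u onto {2:p}
drop 4:u onto {3:u}
drop 5:q onto {2:p}
drop 6:r onto {4:u, 5:q}
ground layer = {0:u, 1:q}
drop-orders for the pieces not yet dropped (sum over which currently-grounded one goes next):
  1 to go: {6} 1
  2 to go: {4,6} 1  {5,6} 1
  3 to go: {3,4,6} 1  {4,5,6} 2
  4 to go: {3,4,5,6} 3
  5 to go: {2,3,4,5,6} 3
  if 0:u drops first: 3 orders
  if 1:q drops first: 3 orders
heap linearizations: 6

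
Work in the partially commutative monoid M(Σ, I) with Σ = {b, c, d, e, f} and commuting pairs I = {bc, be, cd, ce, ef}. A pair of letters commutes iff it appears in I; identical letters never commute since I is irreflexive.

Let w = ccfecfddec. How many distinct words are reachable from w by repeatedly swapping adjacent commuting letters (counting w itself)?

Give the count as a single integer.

25

piece 0:c — minimal
piece 1:c rests on {0:c}
piece 2:f rests on {1:c}
piece 3:e — minimal
piece 4:c rests on {2:f}
piece 5:f rests on {4:c}
piece 6:d rests on {3:e, 5:f}
piece 7:d rests on {6:d}
piece 8:e rests on {7:d}
piece 9:c rests on {5:f}
minimal pieces: {0:c, 3:e}
ways to finish when only these pieces remain (= sum over removing one remaining piece with nothing left below it):
  1 left: {8}→1  {9}→1
  2 left: {7,8}→1  {8,9}→2
  3 left: {6,7,8}→1  {7,8,9}→3
  4 left: {3,6,7,8}→1  {6,7,8,9}→4
  5 left: {3,6,7,8,9}→5  {5,6,7,8,9}→4
  6 left: {3,5,6,7,8,9}→9  {4,5,6,7,8,9}→4
  7 left: {2,4,5,6,7,8,9}→4  {3,4,5,6,7,8,9}→13
  8 left: {1,2,4,5,6,7,8,9}→4  {2,3,4,5,6,7,8,9}→17
  placing 0:c first → 21 extensions
  placing 3:e first → 4 extensions
total linear extensions = 25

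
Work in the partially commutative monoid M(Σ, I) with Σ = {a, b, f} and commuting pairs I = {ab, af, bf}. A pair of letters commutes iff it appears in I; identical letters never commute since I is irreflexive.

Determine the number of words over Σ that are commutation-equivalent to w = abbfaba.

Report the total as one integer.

140

0(a) covers ∅
1(b) covers ∅
2(b) covers 1:b
3(f) covers ∅
4(a) covers 0:a
5(b) covers 2:b
6(a) covers 4:a
floor of heap: 0:a, 1:b, 3:f
completions by unplaced set U, small U first (add the entries for U minus each lowest piece of U):
  |U|=1: {3}:1  {5}:1  {6}:1
  |U|=2: {2,5}:1  {3,5}:2  {3,6}:2  {4,6}:1  {5,6}:2
  |U|=3: {0,4,6}:1  {1,2,5}:1  {2,3,5}:3  {2,5,6}:3  {3,4,6}:3  {3,5,6}:6  {4,5,6}:3
  |U|=4: {0,3,4,6}:4  {0,4,5,6}:4  {1,2,3,5}:4  {1,2,5,6}:4  {2,3,5,6}:12  {2,4,5,6}:6  {3,4,5,6}:12
  |U|=5: {0,2,4,5,6}:10  {0,3,4,5,6}:20  {1,2,3,5,6}:20  {1,2,4,5,6}:10  {2,3,4,5,6}:30
  start at 0(a): 60
  start at 1(b): 60
  start at 3(f): 20
sum over floor = 140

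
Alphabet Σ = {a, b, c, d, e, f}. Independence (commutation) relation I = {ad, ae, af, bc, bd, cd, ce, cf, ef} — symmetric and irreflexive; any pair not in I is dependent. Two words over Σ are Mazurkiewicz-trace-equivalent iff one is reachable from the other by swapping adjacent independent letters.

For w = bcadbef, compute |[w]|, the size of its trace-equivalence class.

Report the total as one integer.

20

drop 0:b onto floor
drop 1:c onto floor
drop 2:a onto {0:b, 1:c}
drop 3:d onto floor
drop 4:b onto {2:a}
drop 5:e onto {3:d, 4:b}
drop 6:f onto {3:d, 4:b}
ground layer = {0:b, 1:c, 3:d}
drop-orders for the pieces not yet dropped (sum over which currently-grounded one goes next):
  1 to go: {5} 1  {6} 1
  2 to go: {5,6} 2
  3 to go: {3,5,6} 2  {4,5,6} 2
  4 to go: {2,4,5,6} 2  {3,4,5,6} 4
  5 to go: {0,2,4,5,6} 2  {1,2,4,5,6} 2  {2,3,4,5,6} 6
  if 0:b drops first: 8 orders
  if 1:c drops first: 8 orders
  if 3:d drops first: 4 orders
heap linearizations: 20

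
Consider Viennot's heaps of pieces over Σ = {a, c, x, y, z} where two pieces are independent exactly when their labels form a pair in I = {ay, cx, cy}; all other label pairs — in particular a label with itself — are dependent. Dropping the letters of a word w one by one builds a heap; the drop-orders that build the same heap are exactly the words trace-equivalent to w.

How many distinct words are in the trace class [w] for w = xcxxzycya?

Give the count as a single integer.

24

piece 0:x — minimal
piece 1:c — minimal
piece 2:x rests on {0:x}
piece 3:x rests on {2:x}
piece 4:z rests on {1:c, 3:x}
piece 5:y rests on {4:z}
piece 6:c rests on {4:z}
piece 7:y rests on {5:y}
piece 8:a rests on {6:c}
minimal pieces: {0:x, 1:c}
ways to finish when only these pieces remain (= sum over removing one remaining piece with nothing left below it):
  1 left: {7}→1  {8}→1
  2 left: {5,7}→1  {6,8}→1  {7,8}→2
  3 left: {5,7,8}→3  {6,7,8}→3
  4 left: {5,6,7,8}→6
  5 left: {4,5,6,7,8}→6
  6 left: {1,4,5,6,7,8}→6  {3,4,5,6,7,8}→6
  7 left: {1,3,4,5,6,7,8}→12  {2,3,4,5,6,7,8}→6
  placing 0:x first → 18 extensions
  placing 1:c first → 6 extensions
total linear extensions = 24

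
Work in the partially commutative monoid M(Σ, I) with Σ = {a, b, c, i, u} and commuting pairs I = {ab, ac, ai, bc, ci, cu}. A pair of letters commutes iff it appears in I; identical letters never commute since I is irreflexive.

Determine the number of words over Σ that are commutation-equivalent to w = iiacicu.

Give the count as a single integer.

drop 0:i onto floor
drop 1:i onto {0:i}
drop 2:a onto floor
drop 3:c onto floor
drop 4:i onto {1:i}
drop 5:c onto {3:c}
drop 6:u onto {2:a, 4:i}
ground layer = {0:i, 2:a, 3:c}
drop-orders for the pieces not yet dropped (sum over which currently-grounded one goes next):
  1 to go: {5} 1  {6} 1
  2 to go: {2,6} 1  {3,5} 1  {4,6} 1  {5,6} 2
  3 to go: {1,4,6} 1  {2,4,6} 2  {2,5,6} 3  {3,5,6} 3  {4,5,6} 3
  4 to go: {0,1,4,6} 1  {1,2,4,6} 3  {1,4,5,6} 4  {2,3,5,6} 6  {2,4,5,6} 8  {3,4,5,6} 6
  5 to go: {0,1,2,4,6} 4  {0,1,4,5,6} 5  {1,2,4,5,6} 15  {1,3,4,5,6} 10  {2,3,4,5,6} 20
  if 0:i drops first: 45 orders
  if 2:a drops first: 15 orders
  if 3:c drops first: 24 orders
heap linearizations: 84

84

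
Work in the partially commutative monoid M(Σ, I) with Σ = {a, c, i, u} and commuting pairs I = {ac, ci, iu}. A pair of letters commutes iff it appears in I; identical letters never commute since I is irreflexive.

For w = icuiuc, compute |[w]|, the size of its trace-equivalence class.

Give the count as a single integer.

15

piece 0:i — minimal
piece 1:c — minimal
piece 2:u rests on {1:c}
piece 3:i rests on {0:i}
piece 4:u rests on {2:u}
piece 5:c rests on {4:u}
minimal pieces: {0:i, 1:c}
ways to finish when only these pieces remain (= sum over removing one remaining piece with nothing left below it):
  1 left: {3}→1  {5}→1
  2 left: {0,3}→1  {3,5}→2  {4,5}→1
  3 left: {0,3,5}→3  {2,4,5}→1  {3,4,5}→3
  4 left: {0,3,4,5}→6  {1,2,4,5}→1  {2,3,4,5}→4
  placing 0:i first → 5 extensions
  placing 1:c first → 10 extensions
total linear extensions = 15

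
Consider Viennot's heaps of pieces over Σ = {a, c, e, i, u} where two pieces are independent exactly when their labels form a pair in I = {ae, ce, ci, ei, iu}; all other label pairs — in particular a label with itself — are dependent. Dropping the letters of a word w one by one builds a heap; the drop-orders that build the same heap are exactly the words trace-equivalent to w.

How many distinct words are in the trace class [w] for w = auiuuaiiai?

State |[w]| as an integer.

piece 0:a — minimal
piece 1:u rests on {0:a}
piece 2:i rests on {0:a}
piece 3:u rests on {1:u}
piece 4:u rests on {3:u}
piece 5:a rests on {2:i, 4:u}
piece 6:i rests on {5:a}
piece 7:i rests on {6:i}
piece 8:a rests on {7:i}
piece 9:i rests on {8:a}
minimal pieces: {0:a}
ways to finish when only these pieces remain (= sum over removing one remaining piece with nothing left below it):
  1 left: {9}→1
  2 left: {8,9}→1
  3 left: {7,8,9}→1
  4 left: {6,7,8,9}→1
  5 left: {5,6,7,8,9}→1
  6 left: {2,5,6,7,8,9}→1  {4,5,6,7,8,9}→1
  7 left: {2,4,5,6,7,8,9}→2  {3,4,5,6,7,8,9}→1
  8 left: {1,3,4,5,6,7,8,9}→1  {2,3,4,5,6,7,8,9}→3
  placing 0:a first → 4 extensions

4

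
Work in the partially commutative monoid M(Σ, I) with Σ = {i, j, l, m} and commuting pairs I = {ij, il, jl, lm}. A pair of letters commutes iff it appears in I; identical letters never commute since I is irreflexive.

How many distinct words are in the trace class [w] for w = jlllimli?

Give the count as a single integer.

#0=j has no predecessor
#1=l has no predecessor
#2=l depends on [1:l]
#3=l depends on [2:l]
#4=i has no predecessor
#5=m depends on [0:j, 4:i]
#6=l depends on [3:l]
#7=i depends on [5:m]
sources: [0:j, 1:l, 4:i]
N(rest) = Σ N(rest − s) over sources s of rest; N(one piece) = 1:
  size 1 → [6]=1  [7]=1
  size 2 → [3,6]=1  [5,7]=1  [6,7]=2
  size 3 → [0,5,7]=1  [2,3,6]=1  [3,6,7]=3  [4,5,7]=1  [5,6,7]=3
  size 4 → [0,4,5,7]=2  [0,5,6,7]=4  [1,2,3,6]=1  [2,3,6,7]=4  [3,5,6,7]=6  [4,5,6,7]=4
  size 5 → [0,3,5,6,7]=10  [0,4,5,6,7]=10  [1,2,3,6,7]=5  [2,3,5,6,7]=10  [3,4,5,6,7]=10
  size 6 → [0,2,3,5,6,7]=20  [0,3,4,5,6,7]=30  [1,2,3,5,6,7]=15  [2,3,4,5,6,7]=20
  first=0(j) contributes 35
  first=1(l) contributes 70
  first=4(i) contributes 35
|[w]| = 140

140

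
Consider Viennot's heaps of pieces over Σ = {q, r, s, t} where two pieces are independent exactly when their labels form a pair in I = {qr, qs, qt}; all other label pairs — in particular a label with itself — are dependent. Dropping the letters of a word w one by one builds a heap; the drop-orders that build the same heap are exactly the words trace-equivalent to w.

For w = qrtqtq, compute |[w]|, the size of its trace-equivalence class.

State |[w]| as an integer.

#0=q has no predecessor
#1=r has no predecessor
#2=t depends on [1:r]
#3=q depends on [0:q]
#4=t depends on [2:t]
#5=q depends on [3:q]
sources: [0:q, 1:r]
N(rest) = Σ N(rest − s) over sources s of rest; N(one piece) = 1:
  size 1 → [4]=1  [5]=1
  size 2 → [2,4]=1  [3,5]=1  [4,5]=2
  size 3 → [0,3,5]=1  [1,2,4]=1  [2,4,5]=3  [3,4,5]=3
  size 4 → [0,3,4,5]=4  [1,2,4,5]=4  [2,3,4,5]=6
  first=0(q) contributes 10
  first=1(r) contributes 10
|[w]| = 20

20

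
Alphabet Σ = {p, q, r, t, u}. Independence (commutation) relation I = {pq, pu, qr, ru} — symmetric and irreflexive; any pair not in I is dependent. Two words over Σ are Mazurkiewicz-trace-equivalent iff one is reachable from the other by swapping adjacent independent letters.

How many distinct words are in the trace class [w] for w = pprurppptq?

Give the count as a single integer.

8

#0=p has no predecessor
#1=p depends on [0:p]
#2=r depends on [1:p]
#3=u has no predecessor
#4=r depends on [2:r]
#5=p depends on [4:r]
#6=p depends on [5:p]
#7=p depends on [6:p]
#8=t depends on [3:u, 7:p]
#9=q depends on [8:t]
sources: [0:p, 3:u]
N(rest) = Σ N(rest − s) over sources s of rest; N(one piece) = 1:
  size 1 → [9]=1
  size 2 → [8,9]=1
  size 3 → [3,8,9]=1  [7,8,9]=1
  size 4 → [3,7,8,9]=2  [6,7,8,9]=1
  size 5 → [3,6,7,8,9]=3  [5,6,7,8,9]=1
  size 6 → [3,5,6,7,8,9]=4  [4,5,6,7,8,9]=1
  size 7 → [2,4,5,6,7,8,9]=1  [3,4,5,6,7,8,9]=5
  size 8 → [1,2,4,5,6,7,8,9]=1  [2,3,4,5,6,7,8,9]=6
  first=0(p) contributes 7
  first=3(u) contributes 1
|[w]| = 8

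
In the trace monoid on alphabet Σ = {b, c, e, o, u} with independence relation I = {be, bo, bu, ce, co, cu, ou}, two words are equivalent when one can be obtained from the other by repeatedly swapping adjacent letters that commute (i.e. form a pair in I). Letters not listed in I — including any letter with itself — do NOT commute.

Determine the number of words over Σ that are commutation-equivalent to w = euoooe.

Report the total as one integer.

4

0(e) covers ∅
1(u) covers 0:e
2(o) covers 0:e
3(o) covers 2:o
4(o) covers 3:o
5(e) covers 1:u, 4:o
floor of heap: 0:e
completions by unplaced set U, small U first (add the entries for U minus each lowest piece of U):
  |U|=1: {5}:1
  |U|=2: {1,5}:1  {4,5}:1
  |U|=3: {1,4,5}:2  {3,4,5}:1
  |U|=4: {1,3,4,5}:3  {2,3,4,5}:1
  start at 0(e): 4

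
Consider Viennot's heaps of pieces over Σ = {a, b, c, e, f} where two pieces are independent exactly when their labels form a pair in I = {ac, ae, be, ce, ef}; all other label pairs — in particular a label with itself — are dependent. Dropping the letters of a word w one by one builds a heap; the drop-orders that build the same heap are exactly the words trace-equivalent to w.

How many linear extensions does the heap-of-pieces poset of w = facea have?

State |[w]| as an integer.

#0=f has no predecessor
#1=a depends on [0:f]
#2=c depends on [0:f]
#3=e has no predecessor
#4=a depends on [1:a]
sources: [0:f, 3:e]
N(rest) = Σ N(rest − s) over sources s of rest; N(one piece) = 1:
  size 1 → [2]=1  [3]=1  [4]=1
  size 2 → [1,4]=1  [2,3]=2  [2,4]=2  [3,4]=2
  size 3 → [1,2,4]=3  [1,3,4]=3  [2,3,4]=6
  first=0(f) contributes 12
  first=3(e) contributes 3
|[w]| = 15

15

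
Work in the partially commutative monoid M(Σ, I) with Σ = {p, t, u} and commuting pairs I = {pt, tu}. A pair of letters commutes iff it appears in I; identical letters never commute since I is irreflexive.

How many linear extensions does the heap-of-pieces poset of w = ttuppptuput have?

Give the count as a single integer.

piece 0:t — minimal
piece 1:t rests on {0:t}
piece 2:u — minimal
piece 3:p rests on {2:u}
piece 4:p rests on {3:p}
piece 5:p rests on {4:p}
piece 6:t rests on {1:t}
piece 7:u rests on {5:p}
piece 8:p rests on {7:u}
piece 9:u rests on {8:p}
piece 10:t rests on {6:t}
minimal pieces: {0:t, 2:u}
ways to finish when only these pieces remain (= sum over removing one remaining piece with nothing left below it):
  1 left: {9}→1  {10}→1
  2 left: {6,10}→1  {8,9}→1  {9,10}→2
  3 left: {1,6,10}→1  {6,9,10}→3  {7,8,9}→1  {8,9,10}→3
  4 left: {0,1,6,10}→1  {1,6,9,10}→4  {5,7,8,9}→1  {6,8,9,10}→6  {7,8,9,10}→4
  5 left: {0,1,6,9,10}→5  {1,6,8,9,10}→10  {4,5,7,8,9}→1  {5,7,8,9,10}→5  {6,7,8,9,10}→10
  6 left: {0,1,6,8,9,10}→15  {1,6,7,8,9,10}→20  {3,4,5,7,8,9}→1  {4,5,7,8,9,10}→6  {5,6,7,8,9,10}→15
  7 left: {0,1,6,7,8,9,10}→35  {1,5,6,7,8,9,10}→35  {2,3,4,5,7,8,9}→1  {3,4,5,7,8,9,10}→7  {4,5,6,7,8,9,10}→21
  8 left: {0,1,5,6,7,8,9,10}→70  {1,4,5,6,7,8,9,10}→56  {2,3,4,5,7,8,9,10}→8  {3,4,5,6,7,8,9,10}→28
  9 left: {0,1,4,5,6,7,8,9,10}→126  {1,3,4,5,6,7,8,9,10}→84  {2,3,4,5,6,7,8,9,10}→36
  placing 0:t first → 120 extensions
  placing 2:u first → 210 extensions
total linear extensions = 330

330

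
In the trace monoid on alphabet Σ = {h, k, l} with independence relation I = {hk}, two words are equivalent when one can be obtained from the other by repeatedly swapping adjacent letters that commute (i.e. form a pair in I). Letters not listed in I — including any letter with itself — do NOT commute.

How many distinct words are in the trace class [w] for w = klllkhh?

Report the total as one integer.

#0=k has no predecessor
#1=l depends on [0:k]
#2=l depends on [1:l]
#3=l depends on [2:l]
#4=k depends on [3:l]
#5=h depends on [3:l]
#6=h depends on [5:h]
sources: [0:k]
N(rest) = Σ N(rest − s) over sources s of rest; N(one piece) = 1:
  size 1 → [4]=1  [6]=1
  size 2 → [4,6]=2  [5,6]=1
  size 3 → [4,5,6]=3
  size 4 → [3,4,5,6]=3
  size 5 → [2,3,4,5,6]=3
  first=0(k) contributes 3

3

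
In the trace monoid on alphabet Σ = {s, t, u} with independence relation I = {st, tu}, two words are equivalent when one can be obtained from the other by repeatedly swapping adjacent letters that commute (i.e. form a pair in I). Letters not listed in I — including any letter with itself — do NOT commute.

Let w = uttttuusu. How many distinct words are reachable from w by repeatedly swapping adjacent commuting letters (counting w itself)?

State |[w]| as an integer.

126

0(u) covers ∅
1(t) covers ∅
2(t) covers 1:t
3(t) covers 2:t
4(t) covers 3:t
5(u) covers 0:u
6(u) covers 5:u
7(s) covers 6:u
8(u) covers 7:s
floor of heap: 0:u, 1:t
completions by unplaced set U, small U first (add the entries for U minus each lowest piece of U):
  |U|=1: {4}:1  {8}:1
  |U|=2: {3,4}:1  {4,8}:2  {7,8}:1
  |U|=3: {2,3,4}:1  {3,4,8}:3  {4,7,8}:3  {6,7,8}:1
  |U|=4: {1,2,3,4}:1  {2,3,4,8}:4  {3,4,7,8}:6  {4,6,7,8}:4  {5,6,7,8}:1
  |U|=5: {0,5,6,7,8}:1  {1,2,3,4,8}:5  {2,3,4,7,8}:10  {3,4,6,7,8}:10  {4,5,6,7,8}:5
  |U|=6: {0,4,5,6,7,8}:6  {1,2,3,4,7,8}:15  {2,3,4,6,7,8}:20  {3,4,5,6,7,8}:15
  |U|=7: {0,3,4,5,6,7,8}:21  {1,2,3,4,6,7,8}:35  {2,3,4,5,6,7,8}:35
  start at 0(u): 70
  start at 1(t): 56
sum over floor = 126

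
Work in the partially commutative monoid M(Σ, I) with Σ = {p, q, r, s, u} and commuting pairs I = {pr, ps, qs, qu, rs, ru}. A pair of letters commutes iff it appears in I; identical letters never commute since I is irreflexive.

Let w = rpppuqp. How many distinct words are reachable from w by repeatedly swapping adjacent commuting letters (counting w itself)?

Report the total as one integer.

drop 0:r onto floor
drop 1:p onto floor
drop 2:p onto {1:p}
drop 3:p onto {2:p}
drop 4:u onto {3:p}
drop 5:q onto {0:r, 3:p}
drop 6:p onto {4:u, 5:q}
ground layer = {0:r, 1:p}
drop-orders for the pieces not yet dropped (sum over which currently-grounded one goes next):
  1 to go: {6} 1
  2 to go: {4,6} 1  {5,6} 1
  3 to go: {0,5,6} 1  {4,5,6} 2
  4 to go: {0,4,5,6} 3  {3,4,5,6} 2
  5 to go: {0,3,4,5,6} 5  {2,3,4,5,6} 2
  if 0:r drops first: 2 orders
  if 1:p drops first: 7 orders
heap linearizations: 9

9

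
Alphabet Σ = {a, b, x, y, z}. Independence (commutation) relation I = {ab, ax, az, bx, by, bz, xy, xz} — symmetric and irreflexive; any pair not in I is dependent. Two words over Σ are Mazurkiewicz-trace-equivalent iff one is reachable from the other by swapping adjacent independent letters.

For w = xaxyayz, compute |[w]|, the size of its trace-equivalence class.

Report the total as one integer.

piece 0:x — minimal
piece 1:a — minimal
piece 2:x rests on {0:x}
piece 3:y rests on {1:a}
piece 4:a rests on {3:y}
piece 5:y rests on {4:a}
piece 6:z rests on {5:y}
minimal pieces: {0:x, 1:a}
ways to finish when only these pieces remain (= sum over removing one remaining piece with nothing left below it):
  1 left: {2}→1  {6}→1
  2 left: {0,2}→1  {2,6}→2  {5,6}→1
  3 left: {0,2,6}→3  {2,5,6}→3  {4,5,6}→1
  4 left: {0,2,5,6}→6  {2,4,5,6}→4  {3,4,5,6}→1
  5 left: {0,2,4,5,6}→10  {1,3,4,5,6}→1  {2,3,4,5,6}→5
  placing 0:x first → 6 extensions
  placing 1:a first → 15 extensions
total linear extensions = 21

21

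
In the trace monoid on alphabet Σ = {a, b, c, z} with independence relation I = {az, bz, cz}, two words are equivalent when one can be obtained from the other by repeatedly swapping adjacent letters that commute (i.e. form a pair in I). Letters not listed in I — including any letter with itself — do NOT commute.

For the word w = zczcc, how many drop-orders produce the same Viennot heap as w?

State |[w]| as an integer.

0(z) covers ∅
1(c) covers ∅
2(z) covers 0:z
3(c) covers 1:c
4(c) covers 3:c
floor of heap: 0:z, 1:c
completions by unplaced set U, small U first (add the entries for U minus each lowest piece of U):
  |U|=1: {2}:1  {4}:1
  |U|=2: {0,2}:1  {2,4}:2  {3,4}:1
  |U|=3: {0,2,4}:3  {1,3,4}:1  {2,3,4}:3
  start at 0(z): 4
  start at 1(c): 6
sum over floor = 10

10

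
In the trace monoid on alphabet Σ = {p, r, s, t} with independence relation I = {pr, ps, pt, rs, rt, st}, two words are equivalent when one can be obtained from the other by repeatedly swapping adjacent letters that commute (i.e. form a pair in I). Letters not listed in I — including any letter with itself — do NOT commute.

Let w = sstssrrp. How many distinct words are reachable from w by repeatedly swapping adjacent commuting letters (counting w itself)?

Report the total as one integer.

0(s) covers ∅
1(s) covers 0:s
2(t) covers ∅
3(s) covers 1:s
4(s) covers 3:s
5(r) covers ∅
6(r) covers 5:r
7(p) covers ∅
floor of heap: 0:s, 2:t, 5:r, 7:p
completions by unplaced set U, small U first (add the entries for U minus each lowest piece of U):
  |U|=1: {2}:1  {4}:1  {6}:1  {7}:1
  |U|=2: {2,4}:2  {2,6}:2  {2,7}:2  {3,4}:1  {4,6}:2  {4,7}:2  {5,6}:1  {6,7}:2
  |U|=3: {1,3,4}:1  {2,3,4}:3  {2,4,6}:6  {2,4,7}:6  {2,5,6}:3  {2,6,7}:6  {3,4,6}:3  {3,4,7}:3  {4,5,6}:3  {4,6,7}:6  {5,6,7}:3
  |U|=4: {0,1,3,4}:1  {1,2,3,4}:4  {1,3,4,6}:4  {1,3,4,7}:4  {2,3,4,6}:12  {2,3,4,7}:12  {2,4,5,6}:12  {2,4,6,7}:24  {2,5,6,7}:12  {3,4,5,6}:6  {3,4,6,7}:12  {4,5,6,7}:12
  |U|=5: {0,1,2,3,4}:5  {0,1,3,4,6}:5  {0,1,3,4,7}:5  {1,2,3,4,6}:20  {1,2,3,4,7}:20  {1,3,4,5,6}:10  {1,3,4,6,7}:20  {2,3,4,5,6}:30  {2,3,4,6,7}:60  {2,4,5,6,7}:60  {3,4,5,6,7}:30
  |U|=6: {0,1,2,3,4,6}:30  {0,1,2,3,4,7}:30  {0,1,3,4,5,6}:15  {0,1,3,4,6,7}:30  {1,2,3,4,5,6}:60  {1,2,3,4,6,7}:120  {1,3,4,5,6,7}:60  {2,3,4,5,6,7}:180
  start at 0(s): 420
  start at 2(t): 105
  start at 5(r): 210
  start at 7(p): 105
sum over floor = 840

840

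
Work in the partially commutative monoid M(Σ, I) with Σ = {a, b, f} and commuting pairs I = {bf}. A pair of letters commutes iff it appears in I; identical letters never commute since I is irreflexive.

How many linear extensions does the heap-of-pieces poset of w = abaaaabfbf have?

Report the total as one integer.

#0=a has no predecessor
#1=b depends on [0:a]
#2=a depends on [1:b]
#3=a depends on [2:a]
#4=a depends on [3:a]
#5=a depends on [4:a]
#6=b depends on [5:a]
#7=f depends on [5:a]
#8=b depends on [6:b]
#9=f depends on [7:f]
sources: [0:a]
N(rest) = Σ N(rest − s) over sources s of rest; N(one piece) = 1:
  size 1 → [8]=1  [9]=1
  size 2 → [6,8]=1  [7,9]=1  [8,9]=2
  size 3 → [6,8,9]=3  [7,8,9]=3
  size 4 → [6,7,8,9]=6
  size 5 → [5,6,7,8,9]=6
  size 6 → [4,5,6,7,8,9]=6
  size 7 → [3,4,5,6,7,8,9]=6
  size 8 → [2,3,4,5,6,7,8,9]=6
  first=0(a) contributes 6

6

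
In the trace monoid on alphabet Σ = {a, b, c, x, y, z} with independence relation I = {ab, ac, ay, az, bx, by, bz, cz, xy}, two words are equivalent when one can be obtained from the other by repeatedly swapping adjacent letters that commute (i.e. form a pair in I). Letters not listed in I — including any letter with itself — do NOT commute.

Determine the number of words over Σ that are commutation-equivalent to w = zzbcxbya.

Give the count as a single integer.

piece 0:z — minimal
piece 1:z rests on {0:z}
piece 2:b — minimal
piece 3:c rests on {2:b}
piece 4:x rests on {1:z, 3:c}
piece 5:b rests on {3:c}
piece 6:y rests on {1:z, 3:c}
piece 7:a rests on {4:x}
minimal pieces: {0:z, 2:b}
ways to finish when only these pieces remain (= sum over removing one remaining piece with nothing left below it):
  1 left: {5}→1  {6}→1  {7}→1
  2 left: {4,7}→1  {5,6}→2  {5,7}→2  {6,7}→2
  3 left: {4,5,7}→3  {4,6,7}→3  {5,6,7}→6
  4 left: {1,4,6,7}→3  {4,5,6,7}→12
  5 left: {0,1,4,6,7}→3  {1,4,5,6,7}→15  {3,4,5,6,7}→12
  6 left: {0,1,4,5,6,7}→18  {1,3,4,5,6,7}→27  {2,3,4,5,6,7}→12
  placing 0:z first → 39 extensions
  placing 2:b first → 45 extensions
total linear extensions = 84

84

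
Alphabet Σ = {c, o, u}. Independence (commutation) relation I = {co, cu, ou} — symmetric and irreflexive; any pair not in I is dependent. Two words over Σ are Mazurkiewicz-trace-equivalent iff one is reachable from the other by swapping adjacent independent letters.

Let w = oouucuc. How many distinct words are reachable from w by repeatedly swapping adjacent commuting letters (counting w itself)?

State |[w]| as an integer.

piece 0:o — minimal
piece 1:o rests on {0:o}
piece 2:u — minimal
piece 3:u rests on {2:u}
piece 4:c — minimal
piece 5:u rests on {3:u}
piece 6:c rests on {4:c}
minimal pieces: {0:o, 2:u, 4:c}
ways to finish when only these pieces remain (= sum over removing one remaining piece with nothing left below it):
  1 left: {1}→1  {5}→1  {6}→1
  2 left: {0,1}→1  {1,5}→2  {1,6}→2  {3,5}→1  {4,6}→1  {5,6}→2
  3 left: {0,1,5}→3  {0,1,6}→3  {1,3,5}→3  {1,4,6}→3  {1,5,6}→6  {2,3,5}→1  {3,5,6}→3  {4,5,6}→3
  4 left: {0,1,3,5}→6  {0,1,4,6}→6  {0,1,5,6}→12  {1,2,3,5}→4  {1,3,5,6}→12  {1,4,5,6}→12  {2,3,5,6}→4  {3,4,5,6}→6
  5 left: {0,1,2,3,5}→10  {0,1,3,5,6}→30  {0,1,4,5,6}→30  {1,2,3,5,6}→20  {1,3,4,5,6}→30  {2,3,4,5,6}→10
  placing 0:o first → 60 extensions
  placing 2:u first → 90 extensions
  placing 4:c first → 60 extensions
total linear extensions = 210

210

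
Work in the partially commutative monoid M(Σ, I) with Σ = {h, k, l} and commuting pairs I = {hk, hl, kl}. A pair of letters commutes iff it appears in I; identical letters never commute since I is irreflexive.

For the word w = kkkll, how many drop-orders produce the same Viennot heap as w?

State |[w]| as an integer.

drop 0:k onto floor
drop 1:k onto {0:k}
drop 2:k onto {1:k}
drop 3:l onto floor
drop 4:l onto {3:l}
ground layer = {0:k, 3:l}
drop-orders for the pieces not yet dropped (sum over which currently-grounded one goes next):
  1 to go: {2} 1  {4} 1
  2 to go: {1,2} 1  {2,4} 2  {3,4} 1
  3 to go: {0,1,2} 1  {1,2,4} 3  {2,3,4} 3
  if 0:k drops first: 6 orders
  if 3:l drops first: 4 orders
heap linearizations: 10

10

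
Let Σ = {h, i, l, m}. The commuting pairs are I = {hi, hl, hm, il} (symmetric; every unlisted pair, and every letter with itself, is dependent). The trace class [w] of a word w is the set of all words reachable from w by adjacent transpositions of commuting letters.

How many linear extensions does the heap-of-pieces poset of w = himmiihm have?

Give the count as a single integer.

28

drop 0:h onto floor
drop 1:i onto floor
drop 2:m onto {1:i}
drop 3:m onto {2:m}
drop 4:i onto {3:m}
drop 5:i onto {4:i}
drop 6:h onto {0:h}
drop 7:m onto {5:i}
ground layer = {0:h, 1:i}
drop-orders for the pieces not yet dropped (sum over which currently-grounded one goes next):
  1 to go: {6} 1  {7} 1
  2 to go: {0,6} 1  {5,7} 1  {6,7} 2
  3 to go: {0,6,7} 3  {4,5,7} 1  {5,6,7} 3
  4 to go: {0,5,6,7} 6  {3,4,5,7} 1  {4,5,6,7} 4
  5 to go: {0,4,5,6,7} 10  {2,3,4,5,7} 1  {3,4,5,6,7} 5
  6 to go: {0,3,4,5,6,7} 15  {1,2,3,4,5,7} 1  {2,3,4,5,6,7} 6
  if 0:h drops first: 7 orders
  if 1:i drops first: 21 orders
heap linearizations: 28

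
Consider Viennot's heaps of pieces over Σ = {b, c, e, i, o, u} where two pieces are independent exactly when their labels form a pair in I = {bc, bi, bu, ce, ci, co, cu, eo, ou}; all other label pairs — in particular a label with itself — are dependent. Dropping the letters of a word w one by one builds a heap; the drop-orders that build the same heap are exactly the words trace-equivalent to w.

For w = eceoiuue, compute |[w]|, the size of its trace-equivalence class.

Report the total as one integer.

24

piece 0:e — minimal
piece 1:c — minimal
piece 2:e rests on {0:e}
piece 3:o — minimal
piece 4:i rests on {2:e, 3:o}
piece 5:u rests on {4:i}
piece 6:u rests on {5:u}
piece 7:e rests on {6:u}
minimal pieces: {0:e, 1:c, 3:o}
ways to finish when only these pieces remain (= sum over removing one remaining piece with nothing left below it):
  1 left: {1}→1  {7}→1
  2 left: {1,7}→2  {6,7}→1
  3 left: {1,6,7}→3  {5,6,7}→1
  4 left: {1,5,6,7}→4  {4,5,6,7}→1
  5 left: {1,4,5,6,7}→5  {2,4,5,6,7}→1  {3,4,5,6,7}→1
  6 left: {0,2,4,5,6,7}→1  {1,2,4,5,6,7}→6  {1,3,4,5,6,7}→6  {2,3,4,5,6,7}→2
  placing 0:e first → 14 extensions
  placing 1:c first → 3 extensions
  placing 3:o first → 7 extensions
total linear extensions = 24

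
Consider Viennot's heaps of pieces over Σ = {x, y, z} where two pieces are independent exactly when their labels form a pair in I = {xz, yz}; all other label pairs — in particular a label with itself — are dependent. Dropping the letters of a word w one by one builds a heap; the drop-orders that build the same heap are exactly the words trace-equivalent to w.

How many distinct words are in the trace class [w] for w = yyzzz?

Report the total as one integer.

10

piece 0:y — minimal
piece 1:y rests on {0:y}
piece 2:z — minimal
piece 3:z rests on {2:z}
piece 4:z rests on {3:z}
minimal pieces: {0:y, 2:z}
ways to finish when only these pieces remain (= sum over removing one remaining piece with nothing left below it):
  1 left: {1}→1  {4}→1
  2 left: {0,1}→1  {1,4}→2  {3,4}→1
  3 left: {0,1,4}→3  {1,3,4}→3  {2,3,4}→1
  placing 0:y first → 4 extensions
  placing 2:z first → 6 extensions
total linear extensions = 10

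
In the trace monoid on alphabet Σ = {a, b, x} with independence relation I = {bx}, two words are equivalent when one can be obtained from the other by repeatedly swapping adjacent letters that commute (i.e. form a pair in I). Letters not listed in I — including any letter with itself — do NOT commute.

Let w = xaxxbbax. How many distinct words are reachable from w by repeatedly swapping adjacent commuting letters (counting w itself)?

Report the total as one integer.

drop 0:x onto floor
drop 1:a onto {0:x}
drop 2:x onto {1:a}
drop 3:x onto {2:x}
drop 4:b onto {1:a}
drop 5:b onto {4:b}
drop 6:a onto {3:x, 5:b}
drop 7:x onto {6:a}
ground layer = {0:x}
drop-orders for the pieces not yet dropped (sum over which currently-grounded one goes next):
  1 to go: {7} 1
  2 to go: {6,7} 1
  3 to go: {3,6,7} 1  {5,6,7} 1
  4 to go: {2,3,6,7} 1  {3,5,6,7} 2  {4,5,6,7} 1
  5 to go: {2,3,5,6,7} 3  {3,4,5,6,7} 3
  6 to go: {2,3,4,5,6,7} 6
  if 0:x drops first: 6 orders

6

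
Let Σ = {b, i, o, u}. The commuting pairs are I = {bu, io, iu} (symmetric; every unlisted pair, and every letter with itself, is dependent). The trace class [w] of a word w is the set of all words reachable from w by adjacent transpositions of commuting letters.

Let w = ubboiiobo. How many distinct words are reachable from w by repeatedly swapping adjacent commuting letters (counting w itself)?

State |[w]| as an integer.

22

piece 0:u — minimal
piece 1:b — minimal
piece 2:b rests on {1:b}
piece 3:o rests on {0:u, 2:b}
piece 4:i rests on {2:b}
piece 5:i rests on {4:i}
piece 6:o rests on {3:o}
piece 7:b rests on {5:i, 6:o}
piece 8:o rests on {7:b}
minimal pieces: {0:u, 1:b}
ways to finish when only these pieces remain (= sum over removing one remaining piece with nothing left below it):
  1 left: {8}→1
  2 left: {7,8}→1
  3 left: {5,7,8}→1  {6,7,8}→1
  4 left: {3,6,7,8}→1  {4,5,7,8}→1  {5,6,7,8}→2
  5 left: {0,3,6,7,8}→1  {3,5,6,7,8}→3  {4,5,6,7,8}→3
  6 left: {0,3,5,6,7,8}→4  {3,4,5,6,7,8}→6
  7 left: {0,3,4,5,6,7,8}→10  {2,3,4,5,6,7,8}→6
  placing 0:u first → 6 extensions
  placing 1:b first → 16 extensions
total linear extensions = 22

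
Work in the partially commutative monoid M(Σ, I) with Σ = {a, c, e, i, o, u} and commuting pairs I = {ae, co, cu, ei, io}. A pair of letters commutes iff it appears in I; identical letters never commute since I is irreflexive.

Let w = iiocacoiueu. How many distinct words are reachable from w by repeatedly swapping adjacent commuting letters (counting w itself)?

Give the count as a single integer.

drop 0:i onto floor
drop 1:i onto {0:i}
drop 2:o onto floor
drop 3:c onto {1:i}
drop 4:a onto {2:o, 3:c}
drop 5:c onto {4:a}
drop 6:o onto {4:a}
drop 7:i onto {5:c}
drop 8:u onto {6:o, 7:i}
drop 9:e onto {8:u}
drop 10:u onto {9:e}
ground layer = {0:i, 2:o}
drop-orders for the pieces not yet dropped (sum over which currently-grounded one goes next):
  1 to go: {10} 1
  2 to go: {9,10} 1
  3 to go: {8,9,10} 1
  4 to go: {6,8,9,10} 1  {7,8,9,10} 1
  5 to go: {5,7,8,9,10} 1  {6,7,8,9,10} 2
  6 to go: {5,6,7,8,9,10} 3
  7 to go: {4,5,6,7,8,9,10} 3
  8 to go: {2,4,5,6,7,8,9,10} 3  {3,4,5,6,7,8,9,10} 3
  9 to go: {1,3,4,5,6,7,8,9,10} 3  {2,3,4,5,6,7,8,9,10} 6
  if 0:i drops first: 9 orders
  if 2:o drops first: 3 orders
heap linearizations: 12

12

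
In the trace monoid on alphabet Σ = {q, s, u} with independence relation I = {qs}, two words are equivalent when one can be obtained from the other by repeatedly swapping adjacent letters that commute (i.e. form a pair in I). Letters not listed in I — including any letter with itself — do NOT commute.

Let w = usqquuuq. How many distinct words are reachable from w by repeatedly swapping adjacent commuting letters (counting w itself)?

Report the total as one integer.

3

#0=u has no predecessor
#1=s depends on [0:u]
#2=q depends on [0:u]
#3=q depends on [2:q]
#4=u depends on [1:s, 3:q]
#5=u depends on [4:u]
#6=u depends on [5:u]
#7=q depends on [6:u]
sources: [0:u]
N(rest) = Σ N(rest − s) over sources s of rest; N(one piece) = 1:
  size 1 → [7]=1
  size 2 → [6,7]=1
  size 3 → [5,6,7]=1
  size 4 → [4,5,6,7]=1
  size 5 → [1,4,5,6,7]=1  [3,4,5,6,7]=1
  size 6 → [1,3,4,5,6,7]=2  [2,3,4,5,6,7]=1
  first=0(u) contributes 3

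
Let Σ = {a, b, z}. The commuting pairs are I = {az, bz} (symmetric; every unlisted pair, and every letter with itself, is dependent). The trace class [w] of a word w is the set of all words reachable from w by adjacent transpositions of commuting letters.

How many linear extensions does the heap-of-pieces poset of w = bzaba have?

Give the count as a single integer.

piece 0:b — minimal
piece 1:z — minimal
piece 2:a rests on {0:b}
piece 3:b rests on {2:a}
piece 4:a rests on {3:b}
minimal pieces: {0:b, 1:z}
ways to finish when only these pieces remain (= sum over removing one remaining piece with nothing left below it):
  1 left: {1}→1  {4}→1
  2 left: {1,4}→2  {3,4}→1
  3 left: {1,3,4}→3  {2,3,4}→1
  placing 0:b first → 4 extensions
  placing 1:z first → 1 extensions
total linear extensions = 5

5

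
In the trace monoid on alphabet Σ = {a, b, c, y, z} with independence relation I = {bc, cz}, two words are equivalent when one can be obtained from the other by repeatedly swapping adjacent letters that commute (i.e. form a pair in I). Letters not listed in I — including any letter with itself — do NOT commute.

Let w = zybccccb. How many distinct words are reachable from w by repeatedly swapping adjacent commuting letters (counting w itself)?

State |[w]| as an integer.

piece 0:z — minimal
piece 1:y rests on {0:z}
piece 2:b rests on {1:y}
piece 3:c rests on {1:y}
piece 4:c rests on {3:c}
piece 5:c rests on {4:c}
piece 6:c rests on {5:c}
piece 7:b rests on {2:b}
minimal pieces: {0:z}
ways to finish when only these pieces remain (= sum over removing one remaining piece with nothing left below it):
  1 left: {6}→1  {7}→1
  2 left: {2,7}→1  {5,6}→1  {6,7}→2
  3 left: {2,6,7}→3  {4,5,6}→1  {5,6,7}→3
  4 left: {2,5,6,7}→6  {3,4,5,6}→1  {4,5,6,7}→4
  5 left: {2,4,5,6,7}→10  {3,4,5,6,7}→5
  6 left: {2,3,4,5,6,7}→15
  placing 0:z first → 15 extensions

15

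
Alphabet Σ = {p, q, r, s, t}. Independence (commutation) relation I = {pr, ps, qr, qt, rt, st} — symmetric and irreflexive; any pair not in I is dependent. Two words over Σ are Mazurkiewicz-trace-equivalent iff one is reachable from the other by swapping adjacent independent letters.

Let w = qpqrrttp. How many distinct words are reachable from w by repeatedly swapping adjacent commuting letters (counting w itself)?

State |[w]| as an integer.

84

piece 0:q — minimal
piece 1:p rests on {0:q}
piece 2:q rests on {1:p}
piece 3:r — minimal
piece 4:r rests on {3:r}
piece 5:t rests on {1:p}
piece 6:t rests on {5:t}
piece 7:p rests on {2:q, 6:t}
minimal pieces: {0:q, 3:r}
ways to finish when only these pieces remain (= sum over removing one remaining piece with nothing left below it):
  1 left: {4}→1  {7}→1
  2 left: {2,7}→1  {3,4}→1  {4,7}→2  {6,7}→1
  3 left: {2,4,7}→3  {2,6,7}→2  {3,4,7}→3  {4,6,7}→3  {5,6,7}→1
  4 left: {2,3,4,7}→6  {2,4,6,7}→8  {2,5,6,7}→3  {3,4,6,7}→6  {4,5,6,7}→4
  5 left: {1,2,5,6,7}→3  {2,3,4,6,7}→20  {2,4,5,6,7}→15  {3,4,5,6,7}→10
  6 left: {0,1,2,5,6,7}→3  {1,2,4,5,6,7}→18  {2,3,4,5,6,7}→45
  placing 0:q first → 63 extensions
  placing 3:r first → 21 extensions
total linear extensions = 84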